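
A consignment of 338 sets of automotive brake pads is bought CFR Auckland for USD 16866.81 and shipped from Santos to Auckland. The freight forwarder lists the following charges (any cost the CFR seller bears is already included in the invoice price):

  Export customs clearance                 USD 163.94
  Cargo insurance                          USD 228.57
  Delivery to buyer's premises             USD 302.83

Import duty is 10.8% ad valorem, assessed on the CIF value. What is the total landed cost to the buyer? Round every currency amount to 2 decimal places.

Total landed cost: USD 19244.51

CFR: the seller pays costs through ocean freight to the destination port, but not insurance.
Already in the invoice (seller's account under CFR): export clearance — exclude.
CIF value = CFR price + insurance = 16866.81 + 228.57 = 17095.38
Import duty = 17095.38 × 10.8% = 1846.30
Buyer bears: insurance 228.57 + delivery 302.83 + duty 1846.30 = 2377.70
Landed cost = invoice 16866.81 + 2377.70 = 19244.51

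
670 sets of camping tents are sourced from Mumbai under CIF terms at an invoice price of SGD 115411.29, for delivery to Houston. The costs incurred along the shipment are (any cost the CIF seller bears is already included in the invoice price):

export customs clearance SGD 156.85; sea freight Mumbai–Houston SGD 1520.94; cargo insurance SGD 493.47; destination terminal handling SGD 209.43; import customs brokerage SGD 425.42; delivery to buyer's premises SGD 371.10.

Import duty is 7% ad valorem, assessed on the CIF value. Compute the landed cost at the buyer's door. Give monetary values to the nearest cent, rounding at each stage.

CIF: the seller pays costs through ocean freight and marine insurance to the destination port.
Already in the invoice (seller's account under CIF): export clearance, freight, insurance — exclude.
The CIF price already equals the CIF value: 115411.29
Import duty = 115411.29 × 7% = 8078.79
Buyer bears: destination terminal 209.43 + brokerage 425.42 + delivery 371.10 + duty 8078.79 = 9084.74
Landed cost = invoice 115411.29 + 9084.74 = 124496.03

Total landed cost: SGD 124496.03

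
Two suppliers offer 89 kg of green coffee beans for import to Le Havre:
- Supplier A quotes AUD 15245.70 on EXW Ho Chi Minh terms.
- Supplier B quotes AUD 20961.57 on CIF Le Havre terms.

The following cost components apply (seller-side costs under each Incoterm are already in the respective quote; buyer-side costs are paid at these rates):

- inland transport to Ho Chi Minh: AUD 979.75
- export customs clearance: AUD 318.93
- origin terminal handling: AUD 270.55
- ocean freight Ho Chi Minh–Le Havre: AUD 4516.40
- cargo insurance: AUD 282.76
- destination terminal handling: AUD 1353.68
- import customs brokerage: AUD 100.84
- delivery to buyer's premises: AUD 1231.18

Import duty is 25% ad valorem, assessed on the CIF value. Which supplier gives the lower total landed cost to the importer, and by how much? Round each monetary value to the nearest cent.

Supplier A (EXW):
CIF value = EXW price + inland to port + export clearance + origin terminal + freight + insurance = 15245.70 + 979.75 + 318.93 + 270.55 + 4516.40 + 282.76 = 21614.09
Import duty = 21614.09 × 25% = 5403.52
Buyer bears (A): 979.75 + 318.93 + 270.55 + 4516.40 + 282.76 + 1353.68 + 100.84 + 1231.18 = 9054.09
Landed cost (A) = invoice 15245.70 + 9054.09 + duty 5403.52 = 29703.31
Supplier B (CIF):
The CIF price already equals the CIF value: 20961.57
Import duty = 20961.57 × 25% = 5240.39
Buyer bears (B): 1353.68 + 100.84 + 1231.18 = 2685.70
Landed cost (B) = invoice 20961.57 + 2685.70 + duty 5240.39 = 28887.66
Difference = |29703.31 − 28887.66| = 815.65

Supplier B is cheaper by AUD 815.65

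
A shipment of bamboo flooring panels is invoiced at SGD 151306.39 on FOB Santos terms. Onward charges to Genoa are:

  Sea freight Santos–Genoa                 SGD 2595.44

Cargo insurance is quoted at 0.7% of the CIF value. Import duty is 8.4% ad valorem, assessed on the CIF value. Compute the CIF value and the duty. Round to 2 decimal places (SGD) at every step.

Let C be the CIF value. C = FOB price + freight + 0.7% × C
C − 0.7% × C = 151306.39 + 2595.44
0.993 × C = 153901.83
C = 153901.83 / 0.993 = 154986.74
Insurance premium = 0.7% × 154986.74 = 1084.91
Import duty = 154986.74 × 8.4% = 13018.89

CIF value: SGD 154986.74; import duty: SGD 13018.89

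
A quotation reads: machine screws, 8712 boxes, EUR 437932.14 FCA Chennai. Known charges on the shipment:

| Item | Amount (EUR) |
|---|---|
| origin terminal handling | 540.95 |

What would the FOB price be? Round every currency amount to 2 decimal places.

FOB price: EUR 438473.09

From FCA to FOB, the seller additionally bears: origin terminal.
FOB price = 437932.14 + 540.95 = 438473.09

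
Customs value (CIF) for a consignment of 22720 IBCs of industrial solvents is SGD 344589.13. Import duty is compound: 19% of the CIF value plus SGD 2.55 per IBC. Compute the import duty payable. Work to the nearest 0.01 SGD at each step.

Import duty: SGD 123407.93

Ad valorem component: 344589.13 × 19% = 65471.93
Specific component: 22720 × 2.55 = 57936.00
Import duty = 65471.93 + 57936.00 = 123407.93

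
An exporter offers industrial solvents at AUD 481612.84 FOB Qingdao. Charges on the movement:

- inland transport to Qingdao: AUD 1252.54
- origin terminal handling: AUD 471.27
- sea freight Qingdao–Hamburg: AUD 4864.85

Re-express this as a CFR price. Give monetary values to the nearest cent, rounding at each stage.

Not relevant to the conversion: inland to port, origin terminal — on the seller under both FOB and CFR; already in the FOB price and stays in the CFR price.
From FOB to CFR, the seller additionally bears: freight.
CFR price = 481612.84 + 4864.85 = 486477.69

CFR price: AUD 486477.69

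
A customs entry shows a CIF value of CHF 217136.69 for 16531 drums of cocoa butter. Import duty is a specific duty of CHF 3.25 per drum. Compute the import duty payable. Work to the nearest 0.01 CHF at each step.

Import duty = 16531 × 3.25 = 53725.75

Import duty: CHF 53725.75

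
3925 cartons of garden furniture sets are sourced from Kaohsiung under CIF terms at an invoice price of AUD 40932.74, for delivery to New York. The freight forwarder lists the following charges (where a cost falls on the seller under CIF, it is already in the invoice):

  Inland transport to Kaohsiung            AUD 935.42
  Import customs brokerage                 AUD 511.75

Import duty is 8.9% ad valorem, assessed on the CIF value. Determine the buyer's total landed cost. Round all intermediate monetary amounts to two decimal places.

Total landed cost: AUD 45087.50

CIF: the seller pays costs through ocean freight and marine insurance to the destination port.
Already in the invoice (seller's account under CIF): inland to port — exclude.
The CIF price already equals the CIF value: 40932.74
Import duty = 40932.74 × 8.9% = 3643.01
Buyer bears: brokerage 511.75 + duty 3643.01 = 4154.76
Landed cost = invoice 40932.74 + 4154.76 = 45087.50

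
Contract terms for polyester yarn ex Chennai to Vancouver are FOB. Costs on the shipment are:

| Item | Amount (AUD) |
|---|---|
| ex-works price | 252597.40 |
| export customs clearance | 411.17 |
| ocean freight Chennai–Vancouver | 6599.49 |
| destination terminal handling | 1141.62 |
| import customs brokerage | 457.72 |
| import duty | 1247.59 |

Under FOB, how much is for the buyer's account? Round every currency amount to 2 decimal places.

FOB: the seller bears costs until goods are on board at the origin port; the buyer bears freight, insurance and all costs thereafter.
Seller's account: goods 252597.40 + export clearance 411.17 = 253008.57
Buyer's account: freight 6599.49 + destination terminal 1141.62 + brokerage 457.72 + duty 1247.59 = 9446.42

Buyer's account: AUD 9446.42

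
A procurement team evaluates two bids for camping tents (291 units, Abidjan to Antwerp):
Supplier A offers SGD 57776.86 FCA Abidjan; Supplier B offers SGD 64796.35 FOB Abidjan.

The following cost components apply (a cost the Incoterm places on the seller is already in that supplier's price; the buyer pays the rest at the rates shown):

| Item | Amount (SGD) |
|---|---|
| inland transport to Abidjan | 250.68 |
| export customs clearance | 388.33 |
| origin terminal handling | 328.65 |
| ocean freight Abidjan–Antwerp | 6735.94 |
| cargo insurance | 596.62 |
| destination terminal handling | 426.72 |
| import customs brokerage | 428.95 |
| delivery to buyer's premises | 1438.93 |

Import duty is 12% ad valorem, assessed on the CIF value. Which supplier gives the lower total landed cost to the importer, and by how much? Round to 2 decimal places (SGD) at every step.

Supplier A is cheaper by SGD 7493.74

Supplier A (FCA):
CIF value = FCA price + origin terminal + freight + insurance = 57776.86 + 328.65 + 6735.94 + 596.62 = 65438.07
Import duty = 65438.07 × 12% = 7852.57
Buyer bears (A): 328.65 + 6735.94 + 596.62 + 426.72 + 428.95 + 1438.93 = 9955.81
Landed cost (A) = invoice 57776.86 + 9955.81 + duty 7852.57 = 75585.24
Supplier B (FOB):
CIF value = FOB price + freight + insurance = 64796.35 + 6735.94 + 596.62 = 72128.91
Import duty = 72128.91 × 12% = 8655.47
Buyer bears (B): 6735.94 + 596.62 + 426.72 + 428.95 + 1438.93 = 9627.16
Landed cost (B) = invoice 64796.35 + 9627.16 + duty 8655.47 = 83078.98
Difference = |75585.24 − 83078.98| = 7493.74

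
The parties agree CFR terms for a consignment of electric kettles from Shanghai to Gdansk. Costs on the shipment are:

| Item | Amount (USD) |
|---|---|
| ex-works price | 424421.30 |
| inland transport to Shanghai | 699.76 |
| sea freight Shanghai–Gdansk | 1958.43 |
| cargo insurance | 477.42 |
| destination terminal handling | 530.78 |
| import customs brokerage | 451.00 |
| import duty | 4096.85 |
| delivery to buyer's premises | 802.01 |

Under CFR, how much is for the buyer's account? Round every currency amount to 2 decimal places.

Buyer's account: USD 6358.06

CFR: the seller pays costs through ocean freight to the destination port, but not insurance.
Seller's account: goods 424421.30 + inland to port 699.76 + freight 1958.43 = 427079.49
Buyer's account: insurance 477.42 + destination terminal 530.78 + brokerage 451.00 + duty 4096.85 + delivery 802.01 = 6358.06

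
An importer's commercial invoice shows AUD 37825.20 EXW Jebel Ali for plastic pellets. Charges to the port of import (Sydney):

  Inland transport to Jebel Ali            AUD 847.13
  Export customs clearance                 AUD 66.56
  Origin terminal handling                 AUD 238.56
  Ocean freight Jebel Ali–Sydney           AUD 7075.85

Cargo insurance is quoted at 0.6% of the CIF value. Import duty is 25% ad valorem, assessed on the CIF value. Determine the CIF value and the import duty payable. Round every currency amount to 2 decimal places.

CIF value: AUD 46331.29; import duty: AUD 11582.82

Let C be the CIF value. C = EXW price + pre-shipment costs + freight + 0.6% × C
C − 0.6% × C = 37825.20 + 847.13 + 66.56 + 238.56 + 7075.85
0.994 × C = 46053.30
C = 46053.30 / 0.994 = 46331.29
Insurance premium = 0.6% × 46331.29 = 277.99
Import duty = 46331.29 × 25% = 11582.82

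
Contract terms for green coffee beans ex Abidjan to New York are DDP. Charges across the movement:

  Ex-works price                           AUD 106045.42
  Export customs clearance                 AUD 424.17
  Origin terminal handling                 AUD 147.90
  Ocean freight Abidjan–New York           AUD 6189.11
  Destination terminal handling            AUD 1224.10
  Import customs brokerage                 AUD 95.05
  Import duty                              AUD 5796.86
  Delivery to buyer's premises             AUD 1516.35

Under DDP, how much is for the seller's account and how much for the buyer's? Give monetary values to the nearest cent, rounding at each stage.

Seller: AUD 121438.96; buyer: AUD 0.00

DDP: the seller bears all costs including import duty.
Seller's account: goods 106045.42 + export clearance 424.17 + origin terminal 147.90 + freight 6189.11 + destination terminal 1224.10 + brokerage 95.05 + duty 5796.86 + delivery 1516.35 = 121438.96
Buyer's account: 0.00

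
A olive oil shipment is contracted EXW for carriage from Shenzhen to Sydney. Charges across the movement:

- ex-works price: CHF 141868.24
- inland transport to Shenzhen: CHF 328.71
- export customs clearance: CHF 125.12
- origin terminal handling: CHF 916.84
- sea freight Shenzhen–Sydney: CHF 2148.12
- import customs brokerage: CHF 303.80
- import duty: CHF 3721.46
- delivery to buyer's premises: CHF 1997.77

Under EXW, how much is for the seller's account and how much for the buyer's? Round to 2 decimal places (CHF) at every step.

EXW: the seller makes goods available at their premises; the buyer bears all onward costs.
Seller's account: goods 141868.24 = 141868.24
Buyer's account: inland to port 328.71 + export clearance 125.12 + origin terminal 916.84 + freight 2148.12 + brokerage 303.80 + duty 3721.46 + delivery 1997.77 = 9541.82

Seller: CHF 141868.24; buyer: CHF 9541.82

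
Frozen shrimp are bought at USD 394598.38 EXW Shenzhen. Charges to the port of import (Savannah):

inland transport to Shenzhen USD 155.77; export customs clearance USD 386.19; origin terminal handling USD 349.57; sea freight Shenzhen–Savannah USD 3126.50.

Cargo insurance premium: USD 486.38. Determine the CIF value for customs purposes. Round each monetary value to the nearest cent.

CIF = EXW price + pre-shipment costs + freight + insurance
CIF = 394598.38 + 155.77 + 386.19 + 349.57 + 3126.50 + 486.38 = 399102.79

CIF value: USD 399102.79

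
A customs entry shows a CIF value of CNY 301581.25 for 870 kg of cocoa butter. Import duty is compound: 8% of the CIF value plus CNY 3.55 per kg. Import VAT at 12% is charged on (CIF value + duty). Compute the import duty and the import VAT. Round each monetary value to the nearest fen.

Import duty: CNY 27215.00; import VAT: CNY 39455.55

Ad valorem component: 301581.25 × 8% = 24126.50
Specific component: 870 × 3.55 = 3088.50
Import duty = 24126.50 + 3088.50 = 27215.00
VAT base = CIF + duty = 301581.25 + 27215.00 = 328796.25
Import VAT = 328796.25 × 12% = 39455.55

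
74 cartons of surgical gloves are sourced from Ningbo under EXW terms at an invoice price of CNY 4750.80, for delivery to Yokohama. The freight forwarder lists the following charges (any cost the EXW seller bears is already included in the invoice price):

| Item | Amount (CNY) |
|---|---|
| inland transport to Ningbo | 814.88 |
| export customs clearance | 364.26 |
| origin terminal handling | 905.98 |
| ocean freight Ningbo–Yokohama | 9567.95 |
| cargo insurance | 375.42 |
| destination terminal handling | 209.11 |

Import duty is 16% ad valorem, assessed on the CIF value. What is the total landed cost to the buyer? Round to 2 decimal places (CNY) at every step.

EXW: the seller makes goods available at their premises; the buyer bears all onward costs.
CIF value = EXW price + inland to port + export clearance + origin terminal + freight + insurance = 4750.80 + 814.88 + 364.26 + 905.98 + 9567.95 + 375.42 = 16779.29
Import duty = 16779.29 × 16% = 2684.69
Buyer bears: inland to port 814.88 + export clearance 364.26 + origin terminal 905.98 + freight 9567.95 + insurance 375.42 + destination terminal 209.11 + duty 2684.69 = 14922.29
Landed cost = invoice 4750.80 + 14922.29 = 19673.09

Total landed cost: CNY 19673.09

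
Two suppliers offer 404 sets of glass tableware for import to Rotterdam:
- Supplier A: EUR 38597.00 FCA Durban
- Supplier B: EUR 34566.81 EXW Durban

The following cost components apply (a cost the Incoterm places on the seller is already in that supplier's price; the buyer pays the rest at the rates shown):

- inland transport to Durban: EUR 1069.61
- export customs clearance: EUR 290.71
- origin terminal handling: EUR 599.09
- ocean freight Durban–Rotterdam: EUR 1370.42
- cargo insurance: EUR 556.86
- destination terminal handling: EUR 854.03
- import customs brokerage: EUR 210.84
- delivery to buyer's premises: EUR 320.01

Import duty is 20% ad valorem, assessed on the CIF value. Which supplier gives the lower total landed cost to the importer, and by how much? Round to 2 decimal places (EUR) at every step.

Supplier A (FCA):
CIF value = FCA price + origin terminal + freight + insurance = 38597.00 + 599.09 + 1370.42 + 556.86 = 41123.37
Import duty = 41123.37 × 20% = 8224.67
Buyer bears (A): 599.09 + 1370.42 + 556.86 + 854.03 + 210.84 + 320.01 = 3911.25
Landed cost (A) = invoice 38597.00 + 3911.25 + duty 8224.67 = 50732.92
Supplier B (EXW):
CIF value = EXW price + inland to port + export clearance + origin terminal + freight + insurance = 34566.81 + 1069.61 + 290.71 + 599.09 + 1370.42 + 556.86 = 38453.50
Import duty = 38453.50 × 20% = 7690.70
Buyer bears (B): 1069.61 + 290.71 + 599.09 + 1370.42 + 556.86 + 854.03 + 210.84 + 320.01 = 5271.57
Landed cost (B) = invoice 34566.81 + 5271.57 + duty 7690.70 = 47529.08
Difference = |50732.92 − 47529.08| = 3203.84

Supplier B is cheaper by EUR 3203.84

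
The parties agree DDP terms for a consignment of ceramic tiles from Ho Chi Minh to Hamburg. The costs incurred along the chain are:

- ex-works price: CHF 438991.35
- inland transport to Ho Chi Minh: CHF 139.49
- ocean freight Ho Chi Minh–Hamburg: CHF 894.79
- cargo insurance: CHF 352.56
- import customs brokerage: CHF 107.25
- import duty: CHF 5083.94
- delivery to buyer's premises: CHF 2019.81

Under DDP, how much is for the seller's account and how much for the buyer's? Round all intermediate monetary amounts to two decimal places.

DDP: the seller bears all costs including import duty.
Seller's account: goods 438991.35 + inland to port 139.49 + freight 894.79 + insurance 352.56 + brokerage 107.25 + duty 5083.94 + delivery 2019.81 = 447589.19
Buyer's account: 0.00

Seller: CHF 447589.19; buyer: CHF 0.00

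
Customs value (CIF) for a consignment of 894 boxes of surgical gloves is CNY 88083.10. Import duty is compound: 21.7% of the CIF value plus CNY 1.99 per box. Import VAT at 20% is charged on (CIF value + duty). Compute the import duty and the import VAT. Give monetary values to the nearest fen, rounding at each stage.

Ad valorem component: 88083.10 × 21.7% = 19114.03
Specific component: 894 × 1.99 = 1779.06
Import duty = 19114.03 + 1779.06 = 20893.09
VAT base = CIF + duty = 88083.10 + 20893.09 = 108976.19
Import VAT = 108976.19 × 20% = 21795.24

Import duty: CNY 20893.09; import VAT: CNY 21795.24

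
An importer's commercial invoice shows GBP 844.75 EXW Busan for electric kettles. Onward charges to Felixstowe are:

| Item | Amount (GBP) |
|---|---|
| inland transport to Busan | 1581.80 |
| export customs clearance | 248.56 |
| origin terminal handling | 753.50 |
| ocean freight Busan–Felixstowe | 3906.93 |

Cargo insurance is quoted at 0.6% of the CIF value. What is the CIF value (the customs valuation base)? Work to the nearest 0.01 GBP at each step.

CIF value: GBP 7379.82

Let C be the CIF value. C = EXW price + pre-shipment costs + freight + 0.6% × C
C − 0.6% × C = 844.75 + 1581.80 + 248.56 + 753.50 + 3906.93
0.994 × C = 7335.54
C = 7335.54 / 0.994 = 7379.82
Insurance premium = 0.6% × 7379.82 = 44.28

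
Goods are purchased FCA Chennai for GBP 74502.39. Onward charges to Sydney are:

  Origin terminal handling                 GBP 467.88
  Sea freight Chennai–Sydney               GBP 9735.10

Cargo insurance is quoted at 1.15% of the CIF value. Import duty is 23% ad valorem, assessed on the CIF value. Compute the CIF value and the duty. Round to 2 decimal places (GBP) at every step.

CIF value: GBP 85690.81; import duty: GBP 19708.89

Let C be the CIF value. C = FCA price + pre-shipment costs + freight + 1.15% × C
C − 1.15% × C = 74502.39 + 467.88 + 9735.10
0.9885 × C = 84705.37
C = 84705.37 / 0.9885 = 85690.81
Insurance premium = 1.15% × 85690.81 = 985.44
Import duty = 85690.81 × 23% = 19708.89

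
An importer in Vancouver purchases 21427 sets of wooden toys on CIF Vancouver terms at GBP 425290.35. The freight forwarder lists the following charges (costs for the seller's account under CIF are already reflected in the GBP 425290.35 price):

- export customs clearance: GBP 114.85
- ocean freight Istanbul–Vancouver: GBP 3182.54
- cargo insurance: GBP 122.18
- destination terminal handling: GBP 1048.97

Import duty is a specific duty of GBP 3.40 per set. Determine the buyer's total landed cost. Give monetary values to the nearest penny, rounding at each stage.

CIF: the seller pays costs through ocean freight and marine insurance to the destination port.
Already in the invoice (seller's account under CIF): export clearance, freight, insurance — exclude.
The CIF price already equals the CIF value: 425290.35
Import duty = 21427 × 3.40 = 72851.80
Buyer bears: destination terminal 1048.97 + duty 72851.80 = 73900.77
Landed cost = invoice 425290.35 + 73900.77 = 499191.12

Total landed cost: GBP 499191.12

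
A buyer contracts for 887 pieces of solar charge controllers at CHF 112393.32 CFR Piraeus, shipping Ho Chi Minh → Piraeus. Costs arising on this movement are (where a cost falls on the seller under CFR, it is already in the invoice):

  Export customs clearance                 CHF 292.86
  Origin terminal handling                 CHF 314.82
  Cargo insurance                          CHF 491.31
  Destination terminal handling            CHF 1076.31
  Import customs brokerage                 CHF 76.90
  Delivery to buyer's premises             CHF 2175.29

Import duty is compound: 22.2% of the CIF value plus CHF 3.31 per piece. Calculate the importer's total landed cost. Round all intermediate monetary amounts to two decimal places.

Total landed cost: CHF 144209.49

CFR: the seller pays costs through ocean freight to the destination port, but not insurance.
Already in the invoice (seller's account under CFR): export clearance, origin terminal — exclude.
CIF value = CFR price + insurance = 112393.32 + 491.31 = 112884.63
Ad valorem component: 112884.63 × 22.2% = 25060.39
Specific component: 887 × 3.31 = 2935.97
Import duty = 25060.39 + 2935.97 = 27996.36
Buyer bears: insurance 491.31 + destination terminal 1076.31 + brokerage 76.90 + delivery 2175.29 + duty 27996.36 = 31816.17
Landed cost = invoice 112393.32 + 31816.17 = 144209.49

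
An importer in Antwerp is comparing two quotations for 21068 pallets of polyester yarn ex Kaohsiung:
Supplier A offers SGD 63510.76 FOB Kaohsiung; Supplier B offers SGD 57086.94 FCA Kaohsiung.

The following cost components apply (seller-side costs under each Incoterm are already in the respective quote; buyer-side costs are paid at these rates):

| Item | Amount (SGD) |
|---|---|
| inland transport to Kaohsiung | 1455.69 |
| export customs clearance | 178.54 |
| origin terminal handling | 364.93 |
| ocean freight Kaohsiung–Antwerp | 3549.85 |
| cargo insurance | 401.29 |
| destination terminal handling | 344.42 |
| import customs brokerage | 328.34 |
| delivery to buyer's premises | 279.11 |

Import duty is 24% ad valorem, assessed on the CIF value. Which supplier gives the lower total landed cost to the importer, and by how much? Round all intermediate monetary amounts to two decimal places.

Supplier B is cheaper by SGD 7513.03

Supplier A (FOB):
CIF value = FOB price + freight + insurance = 63510.76 + 3549.85 + 401.29 = 67461.90
Import duty = 67461.90 × 24% = 16190.86
Buyer bears (A): 3549.85 + 401.29 + 344.42 + 328.34 + 279.11 = 4903.01
Landed cost (A) = invoice 63510.76 + 4903.01 + duty 16190.86 = 84604.63
Supplier B (FCA):
CIF value = FCA price + origin terminal + freight + insurance = 57086.94 + 364.93 + 3549.85 + 401.29 = 61403.01
Import duty = 61403.01 × 24% = 14736.72
Buyer bears (B): 364.93 + 3549.85 + 401.29 + 344.42 + 328.34 + 279.11 = 5267.94
Landed cost (B) = invoice 57086.94 + 5267.94 + duty 14736.72 = 77091.60
Difference = |84604.63 − 77091.60| = 7513.03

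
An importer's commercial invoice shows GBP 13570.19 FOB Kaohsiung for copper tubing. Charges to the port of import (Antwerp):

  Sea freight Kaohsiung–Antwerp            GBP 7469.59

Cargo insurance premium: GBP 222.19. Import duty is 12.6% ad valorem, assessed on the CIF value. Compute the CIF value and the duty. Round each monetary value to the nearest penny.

CIF = FOB price + freight + insurance
CIF = 13570.19 + 7469.59 + 222.19 = 21261.97
Import duty = 21261.97 × 12.6% = 2679.01

CIF value: GBP 21261.97; import duty: GBP 2679.01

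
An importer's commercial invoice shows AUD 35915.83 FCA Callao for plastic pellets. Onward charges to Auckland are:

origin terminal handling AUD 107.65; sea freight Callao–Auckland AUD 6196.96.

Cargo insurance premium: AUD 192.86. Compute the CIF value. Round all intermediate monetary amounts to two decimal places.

CIF = FCA price + pre-shipment costs + freight + insurance
CIF = 35915.83 + 107.65 + 6196.96 + 192.86 = 42413.30

CIF value: AUD 42413.30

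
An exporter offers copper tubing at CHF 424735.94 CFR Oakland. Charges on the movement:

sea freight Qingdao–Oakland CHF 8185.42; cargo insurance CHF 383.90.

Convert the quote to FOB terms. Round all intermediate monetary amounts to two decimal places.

Not relevant to the conversion: insurance — on the buyer under both terms; not part of either seller's price.
From CFR to FOB, the seller no longer bears: freight.
FOB price = 424735.94 − 8185.42 = 416550.52

FOB price: CHF 416550.52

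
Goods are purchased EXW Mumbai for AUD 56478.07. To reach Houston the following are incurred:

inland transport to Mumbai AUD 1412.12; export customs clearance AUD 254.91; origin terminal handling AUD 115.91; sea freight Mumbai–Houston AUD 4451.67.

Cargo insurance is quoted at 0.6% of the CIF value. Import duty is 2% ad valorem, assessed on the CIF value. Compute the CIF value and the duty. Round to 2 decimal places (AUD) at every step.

CIF value: AUD 63091.23; import duty: AUD 1261.82

Let C be the CIF value. C = EXW price + pre-shipment costs + freight + 0.6% × C
C − 0.6% × C = 56478.07 + 1412.12 + 254.91 + 115.91 + 4451.67
0.994 × C = 62712.68
C = 62712.68 / 0.994 = 63091.23
Insurance premium = 0.6% × 63091.23 = 378.55
Import duty = 63091.23 × 2% = 1261.82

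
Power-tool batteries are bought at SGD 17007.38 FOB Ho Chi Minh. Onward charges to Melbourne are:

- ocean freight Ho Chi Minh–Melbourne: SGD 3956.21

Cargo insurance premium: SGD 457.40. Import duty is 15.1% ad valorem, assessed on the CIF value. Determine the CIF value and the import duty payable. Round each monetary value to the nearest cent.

CIF = FOB price + freight + insurance
CIF = 17007.38 + 3956.21 + 457.40 = 21420.99
Import duty = 21420.99 × 15.1% = 3234.57

CIF value: SGD 21420.99; import duty: SGD 3234.57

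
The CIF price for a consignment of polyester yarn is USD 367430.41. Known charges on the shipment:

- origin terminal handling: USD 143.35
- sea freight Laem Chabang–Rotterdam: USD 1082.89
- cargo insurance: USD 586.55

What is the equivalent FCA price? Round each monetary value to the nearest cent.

FCA price: USD 365617.62

From CIF to FCA, the seller no longer bears: origin terminal, freight, insurance.
FCA price = 367430.41 − 143.35 − 1082.89 − 586.55 = 365617.62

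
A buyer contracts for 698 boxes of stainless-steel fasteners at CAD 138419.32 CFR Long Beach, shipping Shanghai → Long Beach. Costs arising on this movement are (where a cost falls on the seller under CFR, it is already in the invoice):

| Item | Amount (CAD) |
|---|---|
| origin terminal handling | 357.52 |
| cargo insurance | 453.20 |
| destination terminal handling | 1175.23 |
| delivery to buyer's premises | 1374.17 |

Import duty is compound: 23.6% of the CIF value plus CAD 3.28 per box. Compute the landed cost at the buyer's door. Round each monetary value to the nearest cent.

CFR: the seller pays costs through ocean freight to the destination port, but not insurance.
Already in the invoice (seller's account under CFR): origin terminal — exclude.
CIF value = CFR price + insurance = 138419.32 + 453.20 = 138872.52
Ad valorem component: 138872.52 × 23.6% = 32773.91
Specific component: 698 × 3.28 = 2289.44
Import duty = 32773.91 + 2289.44 = 35063.35
Buyer bears: insurance 453.20 + destination terminal 1175.23 + delivery 1374.17 + duty 35063.35 = 38065.95
Landed cost = invoice 138419.32 + 38065.95 = 176485.27

Total landed cost: CAD 176485.27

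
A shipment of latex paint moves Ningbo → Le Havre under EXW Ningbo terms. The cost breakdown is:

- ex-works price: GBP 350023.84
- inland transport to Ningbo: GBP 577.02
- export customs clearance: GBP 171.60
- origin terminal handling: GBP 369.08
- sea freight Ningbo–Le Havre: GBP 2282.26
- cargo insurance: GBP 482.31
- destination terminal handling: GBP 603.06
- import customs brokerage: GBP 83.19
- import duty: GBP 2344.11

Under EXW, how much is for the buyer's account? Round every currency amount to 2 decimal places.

EXW: the seller makes goods available at their premises; the buyer bears all onward costs.
Seller's account: goods 350023.84 = 350023.84
Buyer's account: inland to port 577.02 + export clearance 171.60 + origin terminal 369.08 + freight 2282.26 + insurance 482.31 + destination terminal 603.06 + brokerage 83.19 + duty 2344.11 = 6912.63

Buyer's account: GBP 6912.63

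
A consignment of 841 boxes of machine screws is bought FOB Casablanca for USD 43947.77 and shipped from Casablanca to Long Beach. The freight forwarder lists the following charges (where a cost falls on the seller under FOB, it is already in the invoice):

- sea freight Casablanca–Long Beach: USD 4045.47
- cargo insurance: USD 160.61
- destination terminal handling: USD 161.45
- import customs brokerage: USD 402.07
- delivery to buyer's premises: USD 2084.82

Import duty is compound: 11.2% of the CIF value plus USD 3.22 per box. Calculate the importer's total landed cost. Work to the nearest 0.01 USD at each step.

FOB: the seller bears costs until goods are on board at the origin port; the buyer bears freight, insurance and all costs thereafter.
CIF value = FOB price + freight + insurance = 43947.77 + 4045.47 + 160.61 = 48153.85
Ad valorem component: 48153.85 × 11.2% = 5393.23
Specific component: 841 × 3.22 = 2708.02
Import duty = 5393.23 + 2708.02 = 8101.25
Buyer bears: freight 4045.47 + insurance 160.61 + destination terminal 161.45 + brokerage 402.07 + delivery 2084.82 + duty 8101.25 = 14955.67
Landed cost = invoice 43947.77 + 14955.67 = 58903.44

Total landed cost: USD 58903.44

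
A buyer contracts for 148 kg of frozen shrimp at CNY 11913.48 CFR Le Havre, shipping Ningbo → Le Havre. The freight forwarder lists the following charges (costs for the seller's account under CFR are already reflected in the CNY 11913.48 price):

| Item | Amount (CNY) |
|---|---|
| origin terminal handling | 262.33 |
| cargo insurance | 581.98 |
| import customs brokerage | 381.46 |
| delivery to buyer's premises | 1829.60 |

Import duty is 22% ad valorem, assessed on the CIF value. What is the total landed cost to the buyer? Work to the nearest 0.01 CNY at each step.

CFR: the seller pays costs through ocean freight to the destination port, but not insurance.
Already in the invoice (seller's account under CFR): origin terminal — exclude.
CIF value = CFR price + insurance = 11913.48 + 581.98 = 12495.46
Import duty = 12495.46 × 22% = 2749.00
Buyer bears: insurance 581.98 + brokerage 381.46 + delivery 1829.60 + duty 2749.00 = 5542.04
Landed cost = invoice 11913.48 + 5542.04 = 17455.52

Total landed cost: CNY 17455.52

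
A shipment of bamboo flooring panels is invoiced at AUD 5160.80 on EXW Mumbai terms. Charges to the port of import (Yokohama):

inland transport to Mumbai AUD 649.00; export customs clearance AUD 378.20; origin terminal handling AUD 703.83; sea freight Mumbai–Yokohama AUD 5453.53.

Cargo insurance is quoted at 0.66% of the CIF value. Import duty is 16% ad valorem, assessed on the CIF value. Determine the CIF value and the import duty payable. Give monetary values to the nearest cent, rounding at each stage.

CIF value: AUD 12427.38; import duty: AUD 1988.38

Let C be the CIF value. C = EXW price + pre-shipment costs + freight + 0.66% × C
C − 0.66% × C = 5160.80 + 649.00 + 378.20 + 703.83 + 5453.53
0.9934 × C = 12345.36
C = 12345.36 / 0.9934 = 12427.38
Insurance premium = 0.66% × 12427.38 = 82.02
Import duty = 12427.38 × 16% = 1988.38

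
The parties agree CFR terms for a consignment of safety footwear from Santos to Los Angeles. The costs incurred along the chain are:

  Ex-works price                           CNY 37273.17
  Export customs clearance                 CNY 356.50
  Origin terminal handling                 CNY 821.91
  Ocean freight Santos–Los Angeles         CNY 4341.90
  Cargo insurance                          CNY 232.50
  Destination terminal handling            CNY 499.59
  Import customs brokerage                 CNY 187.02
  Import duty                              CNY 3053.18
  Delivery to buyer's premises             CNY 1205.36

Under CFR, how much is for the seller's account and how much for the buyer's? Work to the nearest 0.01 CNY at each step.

CFR: the seller pays costs through ocean freight to the destination port, but not insurance.
Seller's account: goods 37273.17 + export clearance 356.50 + origin terminal 821.91 + freight 4341.90 = 42793.48
Buyer's account: insurance 232.50 + destination terminal 499.59 + brokerage 187.02 + duty 3053.18 + delivery 1205.36 = 5177.65

Seller: CNY 42793.48; buyer: CNY 5177.65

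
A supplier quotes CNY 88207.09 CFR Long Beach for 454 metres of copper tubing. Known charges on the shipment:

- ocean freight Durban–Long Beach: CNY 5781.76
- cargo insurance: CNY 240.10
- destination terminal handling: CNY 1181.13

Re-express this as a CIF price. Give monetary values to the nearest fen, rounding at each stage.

Not relevant to the conversion: freight — on the seller under both CFR and CIF; already in the CFR price and stays in the CIF price. destination terminal — on the buyer under both terms; not part of either seller's price.
From CFR to CIF, the seller additionally bears: insurance.
CIF price = 88207.09 + 240.10 = 88447.19

CIF price: CNY 88447.19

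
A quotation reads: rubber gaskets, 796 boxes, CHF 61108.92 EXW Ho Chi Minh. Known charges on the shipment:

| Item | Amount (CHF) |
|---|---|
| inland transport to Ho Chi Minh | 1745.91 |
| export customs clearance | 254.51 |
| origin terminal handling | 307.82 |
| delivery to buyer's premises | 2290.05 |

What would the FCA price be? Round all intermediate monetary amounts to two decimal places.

FCA price: CHF 63109.34

Not relevant to the conversion: delivery, origin terminal — on the buyer under both terms; not part of either seller's price.
From EXW to FCA, the seller additionally bears: inland to port, export clearance.
FCA price = 61108.92 + 1745.91 + 254.51 = 63109.34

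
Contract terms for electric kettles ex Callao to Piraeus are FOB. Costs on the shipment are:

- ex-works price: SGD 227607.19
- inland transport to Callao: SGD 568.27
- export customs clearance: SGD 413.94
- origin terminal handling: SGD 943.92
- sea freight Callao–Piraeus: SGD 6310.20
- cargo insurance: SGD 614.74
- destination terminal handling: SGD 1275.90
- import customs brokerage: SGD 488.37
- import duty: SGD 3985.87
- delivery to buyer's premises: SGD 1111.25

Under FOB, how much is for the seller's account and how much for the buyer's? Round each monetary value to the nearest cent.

Seller: SGD 229533.32; buyer: SGD 13786.33

FOB: the seller bears costs until goods are on board at the origin port; the buyer bears freight, insurance and all costs thereafter.
Seller's account: goods 227607.19 + inland to port 568.27 + export clearance 413.94 + origin terminal 943.92 = 229533.32
Buyer's account: freight 6310.20 + insurance 614.74 + destination terminal 1275.90 + brokerage 488.37 + duty 3985.87 + delivery 1111.25 = 13786.33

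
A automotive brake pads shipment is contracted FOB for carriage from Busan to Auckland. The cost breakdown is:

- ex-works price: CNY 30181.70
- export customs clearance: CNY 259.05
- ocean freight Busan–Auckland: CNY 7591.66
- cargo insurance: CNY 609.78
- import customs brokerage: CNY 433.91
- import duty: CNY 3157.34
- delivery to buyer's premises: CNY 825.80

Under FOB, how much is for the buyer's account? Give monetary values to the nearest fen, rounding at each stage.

Buyer's account: CNY 12618.49

FOB: the seller bears costs until goods are on board at the origin port; the buyer bears freight, insurance and all costs thereafter.
Seller's account: goods 30181.70 + export clearance 259.05 = 30440.75
Buyer's account: freight 7591.66 + insurance 609.78 + brokerage 433.91 + duty 3157.34 + delivery 825.80 = 12618.49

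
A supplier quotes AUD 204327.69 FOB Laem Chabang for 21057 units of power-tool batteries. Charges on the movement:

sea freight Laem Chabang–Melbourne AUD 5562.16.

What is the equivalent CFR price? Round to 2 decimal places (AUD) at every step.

CFR price: AUD 209889.85

From FOB to CFR, the seller additionally bears: freight.
CFR price = 204327.69 + 5562.16 = 209889.85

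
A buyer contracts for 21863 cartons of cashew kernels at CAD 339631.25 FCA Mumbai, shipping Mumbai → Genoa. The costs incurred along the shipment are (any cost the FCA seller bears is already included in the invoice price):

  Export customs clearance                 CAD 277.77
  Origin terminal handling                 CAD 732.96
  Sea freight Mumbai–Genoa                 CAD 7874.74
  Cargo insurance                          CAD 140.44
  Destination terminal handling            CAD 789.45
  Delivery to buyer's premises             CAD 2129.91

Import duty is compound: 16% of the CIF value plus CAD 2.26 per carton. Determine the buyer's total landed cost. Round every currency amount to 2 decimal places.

Total landed cost: CAD 456449.83

FCA: the seller delivers export-cleared goods to the carrier; the buyer bears costs from that point.
Already in the invoice (seller's account under FCA): export clearance — exclude.
CIF value = FCA price + origin terminal + freight + insurance = 339631.25 + 732.96 + 7874.74 + 140.44 = 348379.39
Ad valorem component: 348379.39 × 16% = 55740.70
Specific component: 21863 × 2.26 = 49410.38
Import duty = 55740.70 + 49410.38 = 105151.08
Buyer bears: origin terminal 732.96 + freight 7874.74 + insurance 140.44 + destination terminal 789.45 + delivery 2129.91 + duty 105151.08 = 116818.58
Landed cost = invoice 339631.25 + 116818.58 = 456449.83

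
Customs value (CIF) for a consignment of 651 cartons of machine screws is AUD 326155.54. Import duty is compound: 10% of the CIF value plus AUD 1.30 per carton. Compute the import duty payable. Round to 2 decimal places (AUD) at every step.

Ad valorem component: 326155.54 × 10% = 32615.55
Specific component: 651 × 1.30 = 846.30
Import duty = 32615.55 + 846.30 = 33461.85

Import duty: AUD 33461.85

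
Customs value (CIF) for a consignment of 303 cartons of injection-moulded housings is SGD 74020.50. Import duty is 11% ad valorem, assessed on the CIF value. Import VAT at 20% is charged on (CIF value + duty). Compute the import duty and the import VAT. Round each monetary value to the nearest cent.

Import duty: SGD 8142.26; import VAT: SGD 16432.55

Import duty = 74020.50 × 11% = 8142.26
VAT base = CIF + duty = 74020.50 + 8142.26 = 82162.76
Import VAT = 82162.76 × 20% = 16432.55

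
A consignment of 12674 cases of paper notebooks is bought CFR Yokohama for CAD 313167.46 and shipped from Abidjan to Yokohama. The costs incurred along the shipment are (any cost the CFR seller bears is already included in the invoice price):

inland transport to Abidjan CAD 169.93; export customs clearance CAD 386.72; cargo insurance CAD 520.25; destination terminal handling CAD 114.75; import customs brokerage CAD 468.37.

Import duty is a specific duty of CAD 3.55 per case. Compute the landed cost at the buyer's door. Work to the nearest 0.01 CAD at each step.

CFR: the seller pays costs through ocean freight to the destination port, but not insurance.
Already in the invoice (seller's account under CFR): inland to port, export clearance — exclude.
CIF value = CFR price + insurance = 313167.46 + 520.25 = 313687.71
Import duty = 12674 × 3.55 = 44992.70
Buyer bears: insurance 520.25 + destination terminal 114.75 + brokerage 468.37 + duty 44992.70 = 46096.07
Landed cost = invoice 313167.46 + 46096.07 = 359263.53

Total landed cost: CAD 359263.53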